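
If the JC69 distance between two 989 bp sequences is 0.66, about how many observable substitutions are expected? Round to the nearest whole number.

434

Invert JC69: p = (3/4)(1 − e^(−4d/3)) = 0.75 × (1 − e^(-0.88)) = 0.75 × (1 − 0.414783) = 0.438913.
Expected differing sites = pL ≈ 0.438913 × 989 = 434.084957 ≈ 434.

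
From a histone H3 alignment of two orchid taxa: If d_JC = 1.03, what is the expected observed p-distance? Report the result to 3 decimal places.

p = (3/4)(1 − e^(−4d/3)) = 0.75 × (1 − e^(-1.373333)) = 0.75 × (1 − 0.253261) = 0.560054.

0.560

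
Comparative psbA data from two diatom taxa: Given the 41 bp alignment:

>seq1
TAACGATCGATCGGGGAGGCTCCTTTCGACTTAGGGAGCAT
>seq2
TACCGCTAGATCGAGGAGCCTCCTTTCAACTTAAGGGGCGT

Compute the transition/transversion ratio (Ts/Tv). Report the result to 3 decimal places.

Transitions are A↔G and C↔T; transversions are all other mismatches.
Transitions: 5. Transversions: 4.
R = 5/4 = 1.250.

1.250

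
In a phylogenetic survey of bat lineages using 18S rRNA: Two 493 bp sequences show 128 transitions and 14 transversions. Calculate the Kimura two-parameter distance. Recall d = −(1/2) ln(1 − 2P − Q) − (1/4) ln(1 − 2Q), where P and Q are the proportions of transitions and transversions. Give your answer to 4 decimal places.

P = 128/493 ≈ 0.259635 and Q = 14/493 ≈ 0.028398.
Under the Kimura two-parameter model, d = −½ ln(1 − 2P − Q) − ¼ ln(1 − 2Q).
1 − 2P − Q = 0.452332, giving −½ ln(0.452332) = 0.396669.
1 − 2Q = 0.943204, giving −¼ ln(0.943204) = 0.014618.
d = 0.396669 + 0.014618 = 0.411287.

0.4113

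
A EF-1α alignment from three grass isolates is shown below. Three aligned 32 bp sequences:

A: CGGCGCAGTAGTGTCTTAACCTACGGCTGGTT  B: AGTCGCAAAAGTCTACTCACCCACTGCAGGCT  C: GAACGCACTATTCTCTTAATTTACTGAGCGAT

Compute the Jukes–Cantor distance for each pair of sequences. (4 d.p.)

d(A,B) = 0.5199, d(A,C) = 0.5851, d(B,C) = 0.8240

A–B: 12/32 sites differ → p = 0.375, d = −0.75 ln(1 − 0.5) = 0.519860 ≈ 0.5199.
A–C: 13/32 sites differ → p = 0.40625, d = −0.75 ln(1 − 0.541667) = 0.585119 ≈ 0.5851.
B–C: 16/32 sites differ → p = 0.5, d = −0.75 ln(1 − 0.666667) = 0.823960 ≈ 0.8240.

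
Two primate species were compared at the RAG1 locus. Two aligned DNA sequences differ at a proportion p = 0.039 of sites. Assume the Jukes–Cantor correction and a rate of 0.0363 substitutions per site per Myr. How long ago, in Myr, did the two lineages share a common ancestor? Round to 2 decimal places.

0.55

d = −(3/4) ln(1 − 4p/3) = −0.75 ln(1 − 0.052) = −0.75 ln(0.948)
  = −0.75 × (-0.053401) = 0.040051 substitutions/site.
Under a molecular clock d = 2μt, so t = d/(2μ) = 0.040051 / (2 × 0.0363) = 0.55 Myr.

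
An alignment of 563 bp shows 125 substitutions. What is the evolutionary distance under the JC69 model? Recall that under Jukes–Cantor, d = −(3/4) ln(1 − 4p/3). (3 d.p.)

p = 125/563 ≈ 0.222025.
d = −(3/4) ln(1 − 4p/3) = −0.75 ln(1 − 0.296033) = −0.75 ln(0.703967)
  = −0.75 × (-0.351024) = 0.263268 substitutions/site.

0.263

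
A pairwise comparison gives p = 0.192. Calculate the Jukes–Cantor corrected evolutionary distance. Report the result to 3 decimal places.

0.222

d = −(3/4) ln(1 − 4p/3) = −0.75 ln(1 − 0.256) = −0.75 ln(0.744)
  = −0.75 × (-0.295714) = 0.221786 substitutions/site.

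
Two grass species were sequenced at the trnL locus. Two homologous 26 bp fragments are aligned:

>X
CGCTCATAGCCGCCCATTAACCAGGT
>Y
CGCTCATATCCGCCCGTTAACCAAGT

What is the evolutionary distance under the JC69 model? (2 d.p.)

0.13

The sequences differ at 3 of 26 sites (9, 16, 24), so p = 3/26 ≈ 0.115385.
d = −(3/4) ln(1 − 4p/3) = −0.75 ln(1 − 0.153847) = −0.75 ln(0.846153)
  = −0.75 × (-0.167055) = 0.125291 substitutions/site.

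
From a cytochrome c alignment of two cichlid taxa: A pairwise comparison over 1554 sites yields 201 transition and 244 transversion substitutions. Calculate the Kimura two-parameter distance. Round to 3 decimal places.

0.363

P = 201/1554 ≈ 0.129344 and Q = 244/1554 ≈ 0.157014.
Under the Kimura two-parameter model, d = −½ ln(1 − 2P − Q) − ¼ ln(1 − 2Q).
1 − 2P − Q = 0.584298, giving −½ ln(0.584298) = 0.268672.
1 − 2Q = 0.685972, giving −¼ ln(0.685972) = 0.094230.
d = 0.268672 + 0.094230 = 0.362902.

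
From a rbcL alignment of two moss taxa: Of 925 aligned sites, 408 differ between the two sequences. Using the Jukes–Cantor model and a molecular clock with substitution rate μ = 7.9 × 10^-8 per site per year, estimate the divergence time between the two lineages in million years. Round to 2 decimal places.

4.21

p = 408/925 ≈ 0.441081.
d = −(3/4) ln(1 − 4p/3) = −0.75 ln(1 − 0.588108) = −0.75 ln(0.411892)
  = −0.75 × (-0.886994) = 0.665246 substitutions/site.
Under a molecular clock d = 2μt, so t = d/(2μ) = 0.665246 / (2 × 7.9 × 10^-8) = 4.21 million years.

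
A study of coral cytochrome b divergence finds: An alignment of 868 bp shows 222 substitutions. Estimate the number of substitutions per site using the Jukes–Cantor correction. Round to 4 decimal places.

0.3128

p = 222/868 ≈ 0.25576.
d = −(3/4) ln(1 − 4p/3) = −0.75 ln(1 − 0.341013) = −0.75 ln(0.658987)
  = −0.75 × (-0.417051) = 0.312788 substitutions/site.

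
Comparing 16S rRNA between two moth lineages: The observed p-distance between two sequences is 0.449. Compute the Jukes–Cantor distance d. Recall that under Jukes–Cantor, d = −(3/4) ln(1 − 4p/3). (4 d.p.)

0.6847

d = −(3/4) ln(1 − 4p/3) = −0.75 ln(1 − 0.598667) = −0.75 ln(0.401333)
  = −0.75 × (-0.912964) = 0.684723 substitutions/site.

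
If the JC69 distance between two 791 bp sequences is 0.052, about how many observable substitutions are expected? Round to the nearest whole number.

Invert JC69: p = (3/4)(1 − e^(−4d/3)) = 0.75 × (1 − e^(-0.069333)) = 0.75 × (1 − 0.933016) = 0.050238.
Expected differing sites = pL ≈ 0.050238 × 791 = 39.738258 ≈ 40.

40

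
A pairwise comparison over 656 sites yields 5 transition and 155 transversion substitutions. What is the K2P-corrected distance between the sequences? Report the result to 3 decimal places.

P = 5/656 ≈ 0.007622 and Q = 155/656 ≈ 0.23628.
Under the Kimura two-parameter model, d = −½ ln(1 − 2P − Q) − ¼ ln(1 − 2Q).
1 − 2P − Q = 0.748476, giving −½ ln(0.748476) = 0.144858.
1 − 2Q = 0.52744, giving −¼ ln(0.52744) = 0.159930.
d = 0.144858 + 0.159930 = 0.304788.

0.305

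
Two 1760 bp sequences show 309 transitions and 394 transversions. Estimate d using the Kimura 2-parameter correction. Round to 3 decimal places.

P = 309/1760 ≈ 0.175568 and Q = 394/1760 ≈ 0.223864.
Under the Kimura two-parameter model, d = −½ ln(1 − 2P − Q) − ¼ ln(1 − 2Q).
1 − 2P − Q = 0.425, giving −½ ln(0.425) = 0.427833.
1 − 2Q = 0.552272, giving −¼ ln(0.552272) = 0.148429.
d = 0.427833 + 0.148429 = 0.576262.

0.576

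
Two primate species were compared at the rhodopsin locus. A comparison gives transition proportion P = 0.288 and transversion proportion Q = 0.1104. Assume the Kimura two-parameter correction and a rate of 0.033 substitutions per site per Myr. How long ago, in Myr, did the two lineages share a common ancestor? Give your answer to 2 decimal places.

Under the Kimura two-parameter model, d = −½ ln(1 − 2P − Q) − ¼ ln(1 − 2Q).
1 − 2P − Q = 0.3136, giving −½ ln(0.3136) = 0.579818.
1 − 2Q = 0.7792, giving −¼ ln(0.7792) = 0.062372.
d = 0.579818 + 0.062372 = 0.642190.
Under a molecular clock d = 2μt, so t = d/(2μ) = 0.642190 / (2 × 0.033) = 9.73 Myr.

9.73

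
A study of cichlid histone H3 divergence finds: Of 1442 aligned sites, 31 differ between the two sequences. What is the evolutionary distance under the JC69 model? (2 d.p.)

0.02

p = 31/1442 ≈ 0.021498.
d = −(3/4) ln(1 − 4p/3) = −0.75 ln(1 − 0.028664) = −0.75 ln(0.971336)
  = −0.75 × (-0.029083) = 0.021812 substitutions/site.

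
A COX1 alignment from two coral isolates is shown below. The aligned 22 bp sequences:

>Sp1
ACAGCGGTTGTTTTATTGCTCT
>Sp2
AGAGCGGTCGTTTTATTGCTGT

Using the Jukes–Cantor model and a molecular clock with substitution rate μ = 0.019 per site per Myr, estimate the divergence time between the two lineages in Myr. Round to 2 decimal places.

The sequences differ at 3 of 22 sites (2, 9, 21), so p = 3/22 ≈ 0.136364.
d = −(3/4) ln(1 − 4p/3) = −0.75 ln(1 − 0.181819) = −0.75 ln(0.818181)
  = −0.75 × (-0.200672) = 0.150504 substitutions/site.
Under a molecular clock d = 2μt, so t = d/(2μ) = 0.150504 / (2 × 0.019) = 3.96 Myr.

3.96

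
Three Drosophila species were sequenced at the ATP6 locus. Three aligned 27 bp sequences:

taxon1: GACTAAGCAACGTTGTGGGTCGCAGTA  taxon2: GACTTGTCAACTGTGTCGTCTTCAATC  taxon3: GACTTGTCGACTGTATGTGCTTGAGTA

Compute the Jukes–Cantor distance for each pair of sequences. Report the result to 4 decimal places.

d(taxon1,taxon2) = 0.6735, d(taxon1,taxon3) = 0.6735, d(taxon2,taxon3) = 0.3770

taxon1–taxon2: 12/27 sites differ → p ≈ 0.444444, d = −0.75 ln(1 − 0.592592) = 0.673455 ≈ 0.6735.
taxon1–taxon3: 12/27 sites differ → p ≈ 0.444444, d = −0.75 ln(1 − 0.592592) = 0.673455 ≈ 0.6735.
taxon2–taxon3: 8/27 sites differ → p ≈ 0.296296, d = −0.75 ln(1 − 0.395061) = 0.376971 ≈ 0.3770.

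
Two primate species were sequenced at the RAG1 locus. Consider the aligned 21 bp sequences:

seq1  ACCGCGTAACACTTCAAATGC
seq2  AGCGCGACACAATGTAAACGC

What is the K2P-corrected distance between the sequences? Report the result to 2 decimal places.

0.44

Of 21 sites, 2 differences are transitions and 5 are transversions, so P = 2/21 ≈ 0.095238 and Q = 5/21 ≈ 0.238095.
Under the Kimura two-parameter model, d = −½ ln(1 − 2P − Q) − ¼ ln(1 − 2Q).
1 − 2P − Q = 0.571429, giving −½ ln(0.571429) = 0.279808.
1 − 2Q = 0.52381, giving −¼ ln(0.52381) = 0.161657.
d = 0.279808 + 0.161657 = 0.441465.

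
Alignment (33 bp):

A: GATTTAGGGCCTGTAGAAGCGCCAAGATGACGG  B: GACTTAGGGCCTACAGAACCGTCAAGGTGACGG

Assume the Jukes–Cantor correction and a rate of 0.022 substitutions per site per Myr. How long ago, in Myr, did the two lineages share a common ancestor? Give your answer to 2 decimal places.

The sequences differ at 6 of 33 sites (3, 13, 14, 19, 22, 27), so p = 6/33 ≈ 0.181818.
d = −(3/4) ln(1 − 4p/3) = −0.75 ln(1 − 0.242424) = −0.75 ln(0.757576)
  = −0.75 × (-0.277631) = 0.208223 substitutions/site.
Under a molecular clock d = 2μt, so t = d/(2μ) = 0.208223 / (2 × 0.022) = 4.73 Myr.

4.73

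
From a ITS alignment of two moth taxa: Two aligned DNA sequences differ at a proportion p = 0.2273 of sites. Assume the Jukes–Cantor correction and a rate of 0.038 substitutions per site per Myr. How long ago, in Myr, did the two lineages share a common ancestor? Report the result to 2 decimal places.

3.56

d = −(3/4) ln(1 − 4p/3) = −0.75 ln(1 − 0.303067) = −0.75 ln(0.696933)
  = −0.75 × (-0.361066) = 0.270800 substitutions/site.
Under a molecular clock d = 2μt, so t = d/(2μ) = 0.270800 / (2 × 0.038) = 3.56 Myr.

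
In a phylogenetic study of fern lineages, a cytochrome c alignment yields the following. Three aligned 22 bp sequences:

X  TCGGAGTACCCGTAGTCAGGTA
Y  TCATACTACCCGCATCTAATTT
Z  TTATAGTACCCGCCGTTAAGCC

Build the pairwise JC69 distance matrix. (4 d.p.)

X–Y: 10/22 sites differ → p ≈ 0.454545, d = −0.75 ln(1 − 0.60606) = 0.698667 ≈ 0.6987.
X–Z: 9/22 sites differ → p ≈ 0.409091, d = −0.75 ln(1 − 0.545455) = 0.591344 ≈ 0.5913.
Y–Z: 8/22 sites differ → p ≈ 0.363636, d = −0.75 ln(1 − 0.484848) = 0.497470 ≈ 0.4975.

d(X,Y) = 0.6987, d(X,Z) = 0.5913, d(Y,Z) = 0.4975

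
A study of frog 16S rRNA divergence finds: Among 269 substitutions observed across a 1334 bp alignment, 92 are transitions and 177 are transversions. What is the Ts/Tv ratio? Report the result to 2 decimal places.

0.52

R = 92/177 = 0.519774… ≈ 0.52 (to 2 d.p.).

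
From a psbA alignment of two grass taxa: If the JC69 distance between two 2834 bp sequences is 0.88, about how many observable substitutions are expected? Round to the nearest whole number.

Invert JC69: p = (3/4)(1 − e^(−4d/3)) = 0.75 × (1 − e^(-1.173333)) = 0.75 × (1 − 0.309334) = 0.518000.
Expected differing sites = pL ≈ 0.518000 × 2834 = 1468.012 ≈ 1468.

1468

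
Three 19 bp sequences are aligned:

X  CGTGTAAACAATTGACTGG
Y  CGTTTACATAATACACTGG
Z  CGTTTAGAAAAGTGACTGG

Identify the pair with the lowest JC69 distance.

X and Z

X–Y: 5/19 differ, p = 0.263, d = 0.324.
X–Z: 4/19 differ, p = 0.211, d = 0.247.
Y–Z: 5/19 differ, p = 0.263, d = 0.324.
The smallest distance is between X and Z.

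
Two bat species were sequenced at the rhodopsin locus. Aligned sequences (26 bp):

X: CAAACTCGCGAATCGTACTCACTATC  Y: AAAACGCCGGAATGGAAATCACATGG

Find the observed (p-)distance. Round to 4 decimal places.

0.4231

The sequences differ at 11 of 26 positions.
p = 11/26 = 0.423076… ≈ 0.4231 (to 4 d.p.).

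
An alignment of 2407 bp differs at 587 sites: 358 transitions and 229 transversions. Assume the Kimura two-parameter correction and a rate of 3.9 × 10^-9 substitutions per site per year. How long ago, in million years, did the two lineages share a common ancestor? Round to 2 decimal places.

38.72

P = 358/2407 ≈ 0.148733 and Q = 229/2407 ≈ 0.095139.
Under the Kimura two-parameter model, d = −½ ln(1 − 2P − Q) − ¼ ln(1 − 2Q).
1 − 2P − Q = 0.607395, giving −½ ln(0.607395) = 0.249288.
1 − 2Q = 0.809722, giving −¼ ln(0.809722) = 0.052766.
d = 0.249288 + 0.052766 = 0.302054.
Under a molecular clock d = 2μt, so t = d/(2μ) = 0.302054 / (2 × 3.9 × 10^-9) = 38.72 million years.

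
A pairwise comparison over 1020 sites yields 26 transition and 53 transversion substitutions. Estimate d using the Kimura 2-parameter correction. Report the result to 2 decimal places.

0.08

P = 26/1020 ≈ 0.02549 and Q = 53/1020 ≈ 0.051961.
Under the Kimura two-parameter model, d = −½ ln(1 − 2P − Q) − ¼ ln(1 − 2Q).
1 − 2P − Q = 0.897059, giving −½ ln(0.897059) = 0.054317.
1 − 2Q = 0.896078, giving −¼ ln(0.896078) = 0.027432.
d = 0.054317 + 0.027432 = 0.081749.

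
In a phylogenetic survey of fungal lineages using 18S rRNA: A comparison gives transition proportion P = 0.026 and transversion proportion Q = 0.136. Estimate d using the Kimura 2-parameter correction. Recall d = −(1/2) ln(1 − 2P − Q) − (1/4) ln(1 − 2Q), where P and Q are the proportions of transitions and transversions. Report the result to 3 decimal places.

0.183

Under the Kimura two-parameter model, d = −½ ln(1 − 2P − Q) − ¼ ln(1 − 2Q).
1 − 2P − Q = 0.812, giving −½ ln(0.812) = 0.104127.
1 − 2Q = 0.728, giving −¼ ln(0.728) = 0.079364.
d = 0.104127 + 0.079364 = 0.183491.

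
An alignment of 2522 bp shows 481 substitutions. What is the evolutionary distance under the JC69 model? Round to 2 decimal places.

p = 481/2522 ≈ 0.190722.
d = −(3/4) ln(1 − 4p/3) = −0.75 ln(1 − 0.254296) = −0.75 ln(0.745704)
  = −0.75 × (-0.293427) = 0.220070 substitutions/site.

0.22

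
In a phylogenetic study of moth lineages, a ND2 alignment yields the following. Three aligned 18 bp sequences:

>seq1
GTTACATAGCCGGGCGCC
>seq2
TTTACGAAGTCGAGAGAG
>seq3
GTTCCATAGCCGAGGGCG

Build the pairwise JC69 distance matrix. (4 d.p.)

seq1–seq2: 8/18 sites differ → p ≈ 0.444444, d = −0.75 ln(1 − 0.592592) = 0.673455 ≈ 0.6735.
seq1–seq3: 4/18 sites differ → p ≈ 0.222222, d = −0.75 ln(1 − 0.296296) = 0.263548 ≈ 0.2635.
seq2–seq3: 7/18 sites differ → p ≈ 0.388889, d = −0.75 ln(1 − 0.518519) = 0.548166 ≈ 0.5482.

d(seq1,seq2) = 0.6735, d(seq1,seq3) = 0.2635, d(seq2,seq3) = 0.5482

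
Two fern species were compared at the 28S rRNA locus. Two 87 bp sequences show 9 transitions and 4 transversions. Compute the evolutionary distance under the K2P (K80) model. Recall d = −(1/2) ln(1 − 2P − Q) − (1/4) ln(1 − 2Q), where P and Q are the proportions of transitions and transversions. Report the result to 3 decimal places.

0.170

P = 9/87 ≈ 0.103448 and Q = 4/87 ≈ 0.045977.
Under the Kimura two-parameter model, d = −½ ln(1 − 2P − Q) − ¼ ln(1 − 2Q).
1 − 2P − Q = 0.747127, giving −½ ln(0.747127) = 0.145760.
1 − 2Q = 0.908046, giving −¼ ln(0.908046) = 0.024115.
d = 0.145760 + 0.024115 = 0.169875.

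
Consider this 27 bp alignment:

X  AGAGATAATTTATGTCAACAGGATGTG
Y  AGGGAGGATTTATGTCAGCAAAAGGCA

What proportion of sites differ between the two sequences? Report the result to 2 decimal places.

0.33

The sequences differ at 9 of 27 positions (sites 3, 6, 7, 18, 21, 22, 24, 26, 27).
p = 9/27 = 0.333333… ≈ 0.33 (to 2 d.p.).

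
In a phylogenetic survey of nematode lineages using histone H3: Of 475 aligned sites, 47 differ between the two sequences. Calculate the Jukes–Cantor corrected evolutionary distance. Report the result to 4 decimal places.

p = 47/475 ≈ 0.098947.
d = −(3/4) ln(1 − 4p/3) = −0.75 ln(1 − 0.131929) = −0.75 ln(0.868071)
  = −0.75 × (-0.141482) = 0.106112 substitutions/site.

0.1061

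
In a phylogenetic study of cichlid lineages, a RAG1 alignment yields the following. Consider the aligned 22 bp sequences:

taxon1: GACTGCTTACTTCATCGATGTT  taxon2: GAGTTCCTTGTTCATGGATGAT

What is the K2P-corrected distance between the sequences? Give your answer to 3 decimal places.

Of 22 sites, 1 differences are transitions and 6 are transversions, so P = 1/22 ≈ 0.045455 and Q = 6/22 ≈ 0.272727.
Under the Kimura two-parameter model, d = −½ ln(1 − 2P − Q) − ¼ ln(1 − 2Q).
1 − 2P − Q = 0.636363, giving −½ ln(0.636363) = 0.225993.
1 − 2Q = 0.454546, giving −¼ ln(0.454546) = 0.197114.
d = 0.225993 + 0.197114 = 0.423107.

0.423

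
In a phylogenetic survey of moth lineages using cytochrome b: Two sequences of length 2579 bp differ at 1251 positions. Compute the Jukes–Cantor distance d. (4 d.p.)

0.7805

p = 1251/2579 ≈ 0.485072.
d = −(3/4) ln(1 − 4p/3) = −0.75 ln(1 − 0.646763) = −0.75 ln(0.353237)
  = −0.75 × (-1.040616) = 0.780462 substitutions/site.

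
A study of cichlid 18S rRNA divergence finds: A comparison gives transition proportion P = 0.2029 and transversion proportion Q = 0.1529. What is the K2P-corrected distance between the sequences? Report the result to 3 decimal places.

0.500

Under the Kimura two-parameter model, d = −½ ln(1 − 2P − Q) − ¼ ln(1 − 2Q).
1 − 2P − Q = 0.4413, giving −½ ln(0.4413) = 0.409015.
1 − 2Q = 0.6942, giving −¼ ln(0.6942) = 0.091249.
d = 0.409015 + 0.091249 = 0.500264.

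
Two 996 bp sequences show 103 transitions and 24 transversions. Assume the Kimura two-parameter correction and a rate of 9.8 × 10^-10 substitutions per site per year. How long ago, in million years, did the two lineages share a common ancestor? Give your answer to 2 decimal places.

P = 103/996 ≈ 0.103414 and Q = 24/996 ≈ 0.024096.
Under the Kimura two-parameter model, d = −½ ln(1 − 2P − Q) − ¼ ln(1 − 2Q).
1 − 2P − Q = 0.769076, giving −½ ln(0.769076) = 0.131283.
1 − 2Q = 0.951808, giving −¼ ln(0.951808) = 0.012348.
d = 0.131283 + 0.012348 = 0.143631.
Under a molecular clock d = 2μt, so t = d/(2μ) = 0.143631 / (2 × 9.8 × 10^-10) = 73.28 million years.

73.28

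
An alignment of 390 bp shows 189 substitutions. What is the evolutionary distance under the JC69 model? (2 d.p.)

0.78

p = 189/390 ≈ 0.484615.
d = −(3/4) ln(1 − 4p/3) = −0.75 ln(1 − 0.646153) = −0.75 ln(0.353847)
  = −0.75 × (-1.038891) = 0.779168 substitutions/site.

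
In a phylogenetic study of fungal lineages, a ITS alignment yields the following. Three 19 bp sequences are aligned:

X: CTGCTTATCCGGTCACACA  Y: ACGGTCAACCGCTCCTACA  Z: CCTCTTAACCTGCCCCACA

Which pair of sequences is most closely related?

X and Z

X–Y: 8/19 differ, p = 0.421, d = 0.618.
X–Z: 6/19 differ, p = 0.316, d = 0.410.
Y–Z: 8/19 differ, p = 0.421, d = 0.618.
The smallest distance is between X and Z.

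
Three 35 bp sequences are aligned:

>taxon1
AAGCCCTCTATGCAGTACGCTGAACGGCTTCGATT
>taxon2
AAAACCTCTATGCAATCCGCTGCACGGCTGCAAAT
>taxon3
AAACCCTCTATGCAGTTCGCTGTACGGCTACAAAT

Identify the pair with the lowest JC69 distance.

taxon1–taxon2: 8/35 differ, p = 0.229, d = 0.273.
taxon1–taxon3: 6/35 differ, p = 0.171, d = 0.195.
taxon2–taxon3: 5/35 differ, p = 0.143, d = 0.158.
The smallest distance is between taxon2 and taxon3.

taxon2 and taxon3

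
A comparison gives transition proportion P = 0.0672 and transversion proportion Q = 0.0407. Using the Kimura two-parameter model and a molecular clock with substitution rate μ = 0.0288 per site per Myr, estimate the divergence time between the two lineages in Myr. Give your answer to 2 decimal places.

2.04

Under the Kimura two-parameter model, d = −½ ln(1 − 2P − Q) − ¼ ln(1 − 2Q).
1 − 2P − Q = 0.8249, giving −½ ln(0.8249) = 0.096247.
1 − 2Q = 0.9186, giving −¼ ln(0.9186) = 0.021226.
d = 0.096247 + 0.021226 = 0.117473.
Under a molecular clock d = 2μt, so t = d/(2μ) = 0.117473 / (2 × 0.0288) = 2.04 Myr.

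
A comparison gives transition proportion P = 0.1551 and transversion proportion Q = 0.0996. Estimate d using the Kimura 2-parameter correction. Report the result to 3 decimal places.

0.319

Under the Kimura two-parameter model, d = −½ ln(1 − 2P − Q) − ¼ ln(1 − 2Q).
1 − 2P − Q = 0.5902, giving −½ ln(0.5902) = 0.263647.
1 − 2Q = 0.8008, giving −¼ ln(0.8008) = 0.055536.
d = 0.263647 + 0.055536 = 0.319183.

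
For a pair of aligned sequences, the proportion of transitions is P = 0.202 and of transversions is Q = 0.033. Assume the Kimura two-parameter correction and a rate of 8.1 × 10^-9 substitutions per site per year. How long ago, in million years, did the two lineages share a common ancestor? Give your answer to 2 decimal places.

Under the Kimura two-parameter model, d = −½ ln(1 − 2P − Q) − ¼ ln(1 − 2Q).
1 − 2P − Q = 0.563, giving −½ ln(0.563) = 0.287238.
1 − 2Q = 0.934, giving −¼ ln(0.934) = 0.017070.
d = 0.287238 + 0.017070 = 0.304308.
Under a molecular clock d = 2μt, so t = d/(2μ) = 0.304308 / (2 × 8.1 × 10^-9) = 18.78 million years.

18.78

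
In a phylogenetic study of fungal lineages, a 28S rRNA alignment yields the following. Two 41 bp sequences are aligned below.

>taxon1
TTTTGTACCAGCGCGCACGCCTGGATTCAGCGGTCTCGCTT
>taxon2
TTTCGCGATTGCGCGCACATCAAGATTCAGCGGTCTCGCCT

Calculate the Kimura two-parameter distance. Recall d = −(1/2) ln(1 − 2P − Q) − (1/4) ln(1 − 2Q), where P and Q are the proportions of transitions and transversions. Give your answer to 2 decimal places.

Of 41 sites, 8 differences are transitions and 3 are transversions, so P = 8/41 ≈ 0.195122 and Q = 3/41 ≈ 0.073171.
Under the Kimura two-parameter model, d = −½ ln(1 − 2P − Q) − ¼ ln(1 − 2Q).
1 − 2P − Q = 0.536585, giving −½ ln(0.536585) = 0.311265.
1 − 2Q = 0.853658, giving −¼ ln(0.853658) = 0.039556.
d = 0.311265 + 0.039556 = 0.350821.

0.35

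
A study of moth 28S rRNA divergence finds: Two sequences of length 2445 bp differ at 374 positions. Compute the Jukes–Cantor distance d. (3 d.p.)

p = 374/2445 ≈ 0.152965.
d = −(3/4) ln(1 − 4p/3) = −0.75 ln(1 − 0.203953) = −0.75 ln(0.796047)
  = −0.75 × (-0.228097) = 0.171073 substitutions/site.

0.171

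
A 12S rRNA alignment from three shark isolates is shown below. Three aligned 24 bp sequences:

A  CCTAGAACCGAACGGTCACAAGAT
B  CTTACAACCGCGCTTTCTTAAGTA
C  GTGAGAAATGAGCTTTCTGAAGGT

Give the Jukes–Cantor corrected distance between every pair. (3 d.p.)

A–B: 10/24 sites differ → p ≈ 0.416667, d = −0.75 ln(1 − 0.555556) = 0.608198 ≈ 0.608.
A–C: 11/24 sites differ → p ≈ 0.458333, d = −0.75 ln(1 − 0.611111) = 0.708346 ≈ 0.708.
B–C: 9/24 sites differ → p = 0.375, d = −0.75 ln(1 − 0.5) = 0.519860 ≈ 0.520.

d(A,B) = 0.608, d(A,C) = 0.708, d(B,C) = 0.520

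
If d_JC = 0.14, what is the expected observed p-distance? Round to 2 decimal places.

p = (3/4)(1 − e^(−4d/3)) = 0.75 × (1 − e^(-0.186667)) = 0.75 × (1 − 0.829720) = 0.127710.

0.13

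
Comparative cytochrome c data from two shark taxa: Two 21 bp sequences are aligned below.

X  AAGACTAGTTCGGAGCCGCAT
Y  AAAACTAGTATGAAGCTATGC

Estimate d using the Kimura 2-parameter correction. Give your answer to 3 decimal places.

Of 21 sites, 8 differences are transitions and 1 are transversions, so P = 8/21 ≈ 0.380952 and Q = 1/21 ≈ 0.047619.
Under the Kimura two-parameter model, d = −½ ln(1 − 2P − Q) − ¼ ln(1 − 2Q).
1 − 2P − Q = 0.190477, giving −½ ln(0.190477) = 0.829112.
1 − 2Q = 0.904762, giving −¼ ln(0.904762) = 0.025021.
d = 0.829112 + 0.025021 = 0.854133.

0.854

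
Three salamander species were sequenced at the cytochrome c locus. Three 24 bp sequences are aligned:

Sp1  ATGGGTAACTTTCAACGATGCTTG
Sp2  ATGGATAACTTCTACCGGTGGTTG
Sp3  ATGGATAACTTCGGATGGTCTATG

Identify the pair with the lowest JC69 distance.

Sp1 and Sp2

Sp1–Sp2: 6/24 differ, p = 0.250, d = 0.304.
Sp1–Sp3: 9/24 differ, p = 0.375, d = 0.520.
Sp2–Sp3: 7/24 differ, p = 0.292, d = 0.369.
The smallest distance is between Sp1 and Sp2.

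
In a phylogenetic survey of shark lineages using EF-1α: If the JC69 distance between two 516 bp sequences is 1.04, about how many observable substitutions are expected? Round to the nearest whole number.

Invert JC69: p = (3/4)(1 − e^(−4d/3)) = 0.75 × (1 − e^(-1.386667)) = 0.75 × (1 − 0.249907) = 0.562570.
Expected differing sites = pL ≈ 0.562570 × 516 = 290.28612 ≈ 290.

290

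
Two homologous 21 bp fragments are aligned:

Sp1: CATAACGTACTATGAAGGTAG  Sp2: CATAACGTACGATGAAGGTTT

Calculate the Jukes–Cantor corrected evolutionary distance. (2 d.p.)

The sequences differ at 3 of 21 sites (11, 20, 21), so p = 3/21 ≈ 0.142857.
d = −(3/4) ln(1 − 4p/3) = −0.75 ln(1 − 0.190476) = −0.75 ln(0.809524)
  = −0.75 × (-0.211309) = 0.158482 substitutions/site.

0.16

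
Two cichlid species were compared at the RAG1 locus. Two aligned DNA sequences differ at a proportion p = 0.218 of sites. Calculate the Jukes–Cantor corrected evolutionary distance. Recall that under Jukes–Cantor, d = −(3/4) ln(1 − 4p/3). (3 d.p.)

d = −(3/4) ln(1 − 4p/3) = −0.75 ln(1 − 0.290667) = −0.75 ln(0.709333)
  = −0.75 × (-0.343430) = 0.257573 substitutions/site.

0.258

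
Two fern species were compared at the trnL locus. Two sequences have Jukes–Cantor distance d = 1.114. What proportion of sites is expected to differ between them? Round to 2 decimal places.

p = (3/4)(1 − e^(−4d/3)) = 0.75 × (1 − e^(-1.485333)) = 0.75 × (1 − 0.226427) = 0.580180.

0.58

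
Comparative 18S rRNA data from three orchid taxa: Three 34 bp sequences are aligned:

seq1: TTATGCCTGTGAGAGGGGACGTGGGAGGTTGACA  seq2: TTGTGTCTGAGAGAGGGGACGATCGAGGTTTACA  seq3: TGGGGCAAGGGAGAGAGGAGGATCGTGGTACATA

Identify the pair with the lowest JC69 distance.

seq1–seq2: 7/34 differ, p = 0.206, d = 0.241.
seq1–seq3: 15/34 differ, p = 0.441, d = 0.665.
seq2–seq3: 12/34 differ, p = 0.353, d = 0.477.
The smallest distance is between seq1 and seq2.

seq1 and seq2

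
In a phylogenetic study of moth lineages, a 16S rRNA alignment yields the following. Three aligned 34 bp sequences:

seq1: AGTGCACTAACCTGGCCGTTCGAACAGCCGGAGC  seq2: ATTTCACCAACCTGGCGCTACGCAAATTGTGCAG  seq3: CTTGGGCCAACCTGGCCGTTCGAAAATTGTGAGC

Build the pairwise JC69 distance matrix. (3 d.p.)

d(seq1,seq2) = 0.665, d(seq1,seq3) = 0.373, d(seq2,seq3) = 0.423

seq1–seq2: 15/34 sites differ → p ≈ 0.441176, d = −0.75 ln(1 − 0.588235) = 0.665477 ≈ 0.665.
seq1–seq3: 10/34 sites differ → p ≈ 0.294118, d = −0.75 ln(1 − 0.392157) = 0.373379 ≈ 0.373.
seq2–seq3: 11/34 sites differ → p ≈ 0.323529, d = −0.75 ln(1 − 0.431372) = 0.423397 ≈ 0.423.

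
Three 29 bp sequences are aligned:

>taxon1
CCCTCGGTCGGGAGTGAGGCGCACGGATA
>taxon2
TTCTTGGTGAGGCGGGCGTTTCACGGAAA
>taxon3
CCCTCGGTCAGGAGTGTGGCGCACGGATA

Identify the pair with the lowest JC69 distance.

taxon1–taxon2: 12/29 differ, p = 0.414, d = 0.602.
taxon1–taxon3: 2/29 differ, p = 0.069, d = 0.072.
taxon2–taxon3: 11/29 differ, p = 0.379, d = 0.529.
The smallest distance is between taxon1 and taxon3.

taxon1 and taxon3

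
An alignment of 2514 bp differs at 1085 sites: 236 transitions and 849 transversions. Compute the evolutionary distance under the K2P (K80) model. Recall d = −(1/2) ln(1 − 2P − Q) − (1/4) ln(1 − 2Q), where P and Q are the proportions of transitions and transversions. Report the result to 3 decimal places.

0.654

P = 236/2514 ≈ 0.093874 and Q = 849/2514 ≈ 0.337709.
Under the Kimura two-parameter model, d = −½ ln(1 − 2P − Q) − ¼ ln(1 − 2Q).
1 − 2P − Q = 0.474543, giving −½ ln(0.474543) = 0.372702.
1 − 2Q = 0.324582, giving −¼ ln(0.324582) = 0.281304.
d = 0.372702 + 0.281304 = 0.654006.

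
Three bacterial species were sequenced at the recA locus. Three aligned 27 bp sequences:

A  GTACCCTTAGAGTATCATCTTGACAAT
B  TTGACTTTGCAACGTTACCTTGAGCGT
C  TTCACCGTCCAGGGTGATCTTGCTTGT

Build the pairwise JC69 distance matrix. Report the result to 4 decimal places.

d(A,B) = 0.8817, d(A,C) = 0.7704, d(B,C) = 0.5876

A–B: 14/27 sites differ → p ≈ 0.518519, d = −0.75 ln(1 − 0.691359) = 0.881682 ≈ 0.8817.
A–C: 13/27 sites differ → p ≈ 0.481481, d = −0.75 ln(1 − 0.641975) = 0.770364 ≈ 0.7704.
B–C: 11/27 sites differ → p ≈ 0.407407, d = −0.75 ln(1 − 0.543209) = 0.587647 ≈ 0.5876.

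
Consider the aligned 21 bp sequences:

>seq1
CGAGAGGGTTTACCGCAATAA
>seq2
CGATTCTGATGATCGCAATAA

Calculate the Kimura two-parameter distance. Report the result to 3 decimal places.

Of 21 sites, 1 differences are transitions and 6 are transversions, so P = 1/21 ≈ 0.047619 and Q = 6/21 ≈ 0.285714.
Under the Kimura two-parameter model, d = −½ ln(1 − 2P − Q) − ¼ ln(1 − 2Q).
1 − 2P − Q = 0.619048, giving −½ ln(0.619048) = 0.239786.
1 − 2Q = 0.428572, giving −¼ ln(0.428572) = 0.211824.
d = 0.239786 + 0.211824 = 0.451610.

0.452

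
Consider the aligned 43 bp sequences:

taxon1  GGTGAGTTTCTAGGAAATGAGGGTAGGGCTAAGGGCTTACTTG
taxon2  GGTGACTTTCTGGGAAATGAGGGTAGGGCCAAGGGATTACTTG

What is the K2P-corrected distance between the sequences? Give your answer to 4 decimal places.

0.0996

Of 43 sites, 2 differences are transitions and 2 are transversions, so P = 2/43 ≈ 0.046512 and Q = 2/43 ≈ 0.046512.
Under the Kimura two-parameter model, d = −½ ln(1 − 2P − Q) − ¼ ln(1 − 2Q).
1 − 2P − Q = 0.860464, giving −½ ln(0.860464) = 0.075142.
1 − 2Q = 0.906976, giving −¼ ln(0.906976) = 0.024410.
d = 0.075142 + 0.024410 = 0.099552.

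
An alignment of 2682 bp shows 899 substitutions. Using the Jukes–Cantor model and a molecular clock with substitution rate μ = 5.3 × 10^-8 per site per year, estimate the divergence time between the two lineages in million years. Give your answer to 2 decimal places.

4.19

p = 899/2682 ≈ 0.335198.
d = −(3/4) ln(1 − 4p/3) = −0.75 ln(1 − 0.446931) = −0.75 ln(0.553069)
  = −0.75 × (-0.592273) = 0.444205 substitutions/site.
Under a molecular clock d = 2μt, so t = d/(2μ) = 0.444205 / (2 × 5.3 × 10^-8) = 4.19 million years.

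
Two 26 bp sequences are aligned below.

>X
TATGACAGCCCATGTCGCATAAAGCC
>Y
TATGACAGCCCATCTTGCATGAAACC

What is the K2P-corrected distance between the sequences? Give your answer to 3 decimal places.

0.177

Of 26 sites, 3 differences are transitions and 1 are transversions, so P = 3/26 ≈ 0.115385 and Q = 1/26 ≈ 0.038462.
Under the Kimura two-parameter model, d = −½ ln(1 − 2P − Q) − ¼ ln(1 − 2Q).
1 − 2P − Q = 0.730768, giving −½ ln(0.730768) = 0.156830.
1 − 2Q = 0.923076, giving −¼ ln(0.923076) = 0.020011.
d = 0.156830 + 0.020011 = 0.176841.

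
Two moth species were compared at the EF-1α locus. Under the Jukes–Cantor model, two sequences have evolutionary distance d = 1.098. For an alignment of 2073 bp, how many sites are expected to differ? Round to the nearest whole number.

Invert JC69: p = (3/4)(1 − e^(−4d/3)) = 0.75 × (1 − e^(-1.464)) = 0.75 × (1 − 0.231309) = 0.576518.
Expected differing sites = pL ≈ 0.576518 × 2073 = 1195.121814 ≈ 1195.

1195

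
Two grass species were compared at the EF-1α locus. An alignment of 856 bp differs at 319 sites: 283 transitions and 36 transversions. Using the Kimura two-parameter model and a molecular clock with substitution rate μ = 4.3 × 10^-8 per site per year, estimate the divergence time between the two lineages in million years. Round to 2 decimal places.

7.32

P = 283/856 ≈ 0.330607 and Q = 36/856 ≈ 0.042056.
Under the Kimura two-parameter model, d = −½ ln(1 − 2P − Q) − ¼ ln(1 − 2Q).
1 − 2P − Q = 0.29673, giving −½ ln(0.29673) = 0.607466.
1 − 2Q = 0.915888, giving −¼ ln(0.915888) = 0.021965.
d = 0.607466 + 0.021965 = 0.629431.
Under a molecular clock d = 2μt, so t = d/(2μ) = 0.629431 / (2 × 4.3 × 10^-8) = 7.32 million years.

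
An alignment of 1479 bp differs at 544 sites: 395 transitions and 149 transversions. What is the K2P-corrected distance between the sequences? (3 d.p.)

0.560

P = 395/1479 ≈ 0.267072 and Q = 149/1479 ≈ 0.100744.
Under the Kimura two-parameter model, d = −½ ln(1 − 2P − Q) − ¼ ln(1 − 2Q).
1 − 2P − Q = 0.365112, giving −½ ln(0.365112) = 0.503776.
1 − 2Q = 0.798512, giving −¼ ln(0.798512) = 0.056251.
d = 0.503776 + 0.056251 = 0.560027.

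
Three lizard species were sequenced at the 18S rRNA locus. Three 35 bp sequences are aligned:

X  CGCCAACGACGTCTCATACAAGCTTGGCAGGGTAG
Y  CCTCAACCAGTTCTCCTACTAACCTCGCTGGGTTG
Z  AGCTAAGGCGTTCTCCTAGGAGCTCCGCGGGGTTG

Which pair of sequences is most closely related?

X–Y: 12/35 differ, p = 0.343, d = 0.458.
X–Z: 13/35 differ, p = 0.371, d = 0.513.
Y–Z: 13/35 differ, p = 0.371, d = 0.513.
The smallest distance is between X and Y.

X and Y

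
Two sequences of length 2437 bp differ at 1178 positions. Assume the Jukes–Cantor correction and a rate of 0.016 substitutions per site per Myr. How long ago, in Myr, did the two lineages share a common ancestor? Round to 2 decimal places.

p = 1178/2437 ≈ 0.483381.
d = −(3/4) ln(1 − 4p/3) = −0.75 ln(1 − 0.644508) = −0.75 ln(0.355492)
  = −0.75 × (-1.034253) = 0.775690 substitutions/site.
Under a molecular clock d = 2μt, so t = d/(2μ) = 0.775690 / (2 × 0.016) = 24.24 Myr.

24.24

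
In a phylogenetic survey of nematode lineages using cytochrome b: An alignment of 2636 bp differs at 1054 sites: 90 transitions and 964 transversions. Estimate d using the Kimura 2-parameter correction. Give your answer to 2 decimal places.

P = 90/2636 ≈ 0.034143 and Q = 964/2636 ≈ 0.365706.
Under the Kimura two-parameter model, d = −½ ln(1 − 2P − Q) − ¼ ln(1 − 2Q).
1 − 2P − Q = 0.566008, giving −½ ln(0.566008) = 0.284574.
1 − 2Q = 0.268588, giving −¼ ln(0.268588) = 0.328644.
d = 0.284574 + 0.328644 = 0.613218.

0.61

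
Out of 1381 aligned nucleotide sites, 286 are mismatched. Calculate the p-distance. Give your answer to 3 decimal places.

p = 286/1381 = 0.207096… ≈ 0.207 (to 3 d.p.).

0.207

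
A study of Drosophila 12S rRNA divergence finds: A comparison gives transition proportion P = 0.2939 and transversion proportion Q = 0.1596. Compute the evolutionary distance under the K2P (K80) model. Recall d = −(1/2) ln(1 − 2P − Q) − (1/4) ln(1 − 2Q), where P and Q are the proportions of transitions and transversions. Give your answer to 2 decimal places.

0.78

Under the Kimura two-parameter model, d = −½ ln(1 − 2P − Q) − ¼ ln(1 − 2Q).
1 − 2P − Q = 0.2526, giving −½ ln(0.2526) = 0.687974.
1 − 2Q = 0.6808, giving −¼ ln(0.6808) = 0.096122.
d = 0.687974 + 0.096122 = 0.784096.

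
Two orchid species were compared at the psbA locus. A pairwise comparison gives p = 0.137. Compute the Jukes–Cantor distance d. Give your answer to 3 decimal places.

0.151

d = −(3/4) ln(1 − 4p/3) = −0.75 ln(1 − 0.182667) = −0.75 ln(0.817333)
  = −0.75 × (-0.201709) = 0.151282 substitutions/site.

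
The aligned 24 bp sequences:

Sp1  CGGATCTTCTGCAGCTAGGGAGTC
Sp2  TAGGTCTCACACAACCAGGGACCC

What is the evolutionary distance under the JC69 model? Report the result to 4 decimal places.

0.7083

The sequences differ at 11 of 24 sites, so p = 11/24 ≈ 0.458333.
d = −(3/4) ln(1 − 4p/3) = −0.75 ln(1 − 0.611111) = −0.75 ln(0.388889)
  = −0.75 × (-0.944461) = 0.708346 substitutions/site.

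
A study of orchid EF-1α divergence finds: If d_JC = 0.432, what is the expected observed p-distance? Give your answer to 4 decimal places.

0.3284

p = (3/4)(1 − e^(−4d/3)) = 0.75 × (1 − e^(-0.576)) = 0.75 × (1 − 0.562142) = 0.328394.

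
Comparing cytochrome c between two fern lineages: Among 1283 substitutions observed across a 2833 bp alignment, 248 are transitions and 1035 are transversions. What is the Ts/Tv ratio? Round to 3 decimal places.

0.240

R = 248/1035 = 0.239613… ≈ 0.240 (to 3 d.p.).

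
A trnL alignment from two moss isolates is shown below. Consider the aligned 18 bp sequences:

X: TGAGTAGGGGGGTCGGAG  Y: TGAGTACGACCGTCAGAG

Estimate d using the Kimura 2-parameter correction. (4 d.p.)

Of 18 sites, 2 differences are transitions and 3 are transversions, so P = 2/18 ≈ 0.111111 and Q = 3/18 ≈ 0.166667.
Under the Kimura two-parameter model, d = −½ ln(1 − 2P − Q) − ¼ ln(1 − 2Q).
1 − 2P − Q = 0.611111, giving −½ ln(0.611111) = 0.246238.
1 − 2Q = 0.666666, giving −¼ ln(0.666666) = 0.101367.
d = 0.246238 + 0.101367 = 0.347605.

0.3476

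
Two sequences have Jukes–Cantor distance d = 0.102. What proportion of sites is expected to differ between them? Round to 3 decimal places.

p = (3/4)(1 − e^(−4d/3)) = 0.75 × (1 − e^(-0.136)) = 0.75 × (1 − 0.872843) = 0.095368.

0.095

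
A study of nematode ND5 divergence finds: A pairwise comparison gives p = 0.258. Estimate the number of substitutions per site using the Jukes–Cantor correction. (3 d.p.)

0.316

d = −(3/4) ln(1 − 4p/3) = −0.75 ln(1 − 0.344) = −0.75 ln(0.656)
  = −0.75 × (-0.421594) = 0.316196 substitutions/site.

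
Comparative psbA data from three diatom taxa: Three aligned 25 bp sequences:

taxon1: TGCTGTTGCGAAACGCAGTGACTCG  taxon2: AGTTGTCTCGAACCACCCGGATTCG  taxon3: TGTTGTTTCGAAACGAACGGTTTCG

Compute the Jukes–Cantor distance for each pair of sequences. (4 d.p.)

d(taxon1,taxon2) = 0.5716, d(taxon1,taxon3) = 0.3505, d(taxon2,taxon3) = 0.3505

taxon1–taxon2: 10/25 sites differ → p = 0.4, d = −0.75 ln(1 − 0.533333) = 0.571605 ≈ 0.5716.
taxon1–taxon3: 7/25 sites differ → p = 0.28, d = −0.75 ln(1 − 0.373333) = 0.350505 ≈ 0.3505.
taxon2–taxon3: 7/25 sites differ → p = 0.28, d = −0.75 ln(1 − 0.373333) = 0.350505 ≈ 0.3505.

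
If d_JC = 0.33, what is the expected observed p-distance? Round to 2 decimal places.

0.27

p = (3/4)(1 − e^(−4d/3)) = 0.75 × (1 − e^(-0.44)) = 0.75 × (1 − 0.644036) = 0.266973.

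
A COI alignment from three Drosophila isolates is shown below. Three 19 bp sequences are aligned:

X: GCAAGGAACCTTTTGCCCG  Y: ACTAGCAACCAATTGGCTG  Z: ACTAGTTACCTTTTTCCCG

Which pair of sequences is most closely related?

X–Y: 7/19 differ, p = 0.368, d = 0.507.
X–Z: 5/19 differ, p = 0.263, d = 0.324.
Y–Z: 7/19 differ, p = 0.368, d = 0.507.
The smallest distance is between X and Z.

X and Z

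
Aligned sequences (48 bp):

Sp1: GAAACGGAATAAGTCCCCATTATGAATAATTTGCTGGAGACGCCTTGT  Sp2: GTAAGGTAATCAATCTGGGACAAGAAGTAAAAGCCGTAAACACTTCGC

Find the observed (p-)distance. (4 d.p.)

0.5000

The sequences differ at 24 of 48 positions.
p = 24/48 = 0.5000.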